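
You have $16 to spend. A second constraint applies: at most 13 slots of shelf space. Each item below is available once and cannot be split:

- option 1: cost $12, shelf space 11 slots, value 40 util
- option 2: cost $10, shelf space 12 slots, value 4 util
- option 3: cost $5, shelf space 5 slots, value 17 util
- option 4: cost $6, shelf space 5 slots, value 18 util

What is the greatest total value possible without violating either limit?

40 util

Feasible sets respecting both limits:
- option 1: cost 12, shelf space 11, value 40
- option 3+option 4: cost 11, shelf space 10, value 35
- option 4: cost 6, shelf space 5, value 18
- option 3: cost 5, shelf space 5, value 17
Best: 40 util.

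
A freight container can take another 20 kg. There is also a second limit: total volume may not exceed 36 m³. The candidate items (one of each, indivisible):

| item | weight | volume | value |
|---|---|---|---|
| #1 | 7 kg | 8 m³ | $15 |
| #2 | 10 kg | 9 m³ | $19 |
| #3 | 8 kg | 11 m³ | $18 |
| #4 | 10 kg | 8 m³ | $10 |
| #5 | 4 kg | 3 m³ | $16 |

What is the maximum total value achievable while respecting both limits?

$49

Feasible sets respecting both limits:
- #1+#3+#5: weight 19, volume 22, value 49
- #2+#3: weight 18, volume 20, value 37
- #2+#5: weight 14, volume 12, value 35
- #1+#2: weight 17, volume 17, value 34
Best: $49.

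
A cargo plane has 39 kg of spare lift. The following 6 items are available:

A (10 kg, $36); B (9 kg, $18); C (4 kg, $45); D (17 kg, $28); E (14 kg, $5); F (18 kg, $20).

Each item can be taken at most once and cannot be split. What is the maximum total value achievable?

$109

Check high-value combinations within 39 kg:
- A+C+D: weight 10+4+17=31, value 36+45+28=109
- A+B+C+E: weight 10+9+4+14=37, value 36+18+45+5=104
- A+C+F: weight 10+4+18=32, value 36+45+20=101
- A+B+C: weight 10+9+4=23, value 36+18+45=99
- C+D+F: weight 4+17+18=39, value 45+28+20=93
Best: $109.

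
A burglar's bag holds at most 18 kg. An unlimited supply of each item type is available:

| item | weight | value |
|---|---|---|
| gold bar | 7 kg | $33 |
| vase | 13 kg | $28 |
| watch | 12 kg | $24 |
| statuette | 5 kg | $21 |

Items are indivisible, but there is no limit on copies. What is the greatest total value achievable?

$75

Best value-per-unit is gold bar at 33/7; filling with it alone gives 2×33 = 66.
Optimal mix: 1×gold bar + 2×statuette → weight 17, value 75.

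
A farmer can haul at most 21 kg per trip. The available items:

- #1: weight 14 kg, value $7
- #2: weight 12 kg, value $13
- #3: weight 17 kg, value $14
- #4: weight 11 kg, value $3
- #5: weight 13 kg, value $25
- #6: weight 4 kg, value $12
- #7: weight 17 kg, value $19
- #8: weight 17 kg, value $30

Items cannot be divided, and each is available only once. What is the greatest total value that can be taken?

Check high-value combinations within 21 kg:
- #6+#8: weight 4+17=21, value 12+30=42
- #5+#6: weight 13+4=17, value 25+12=37
- #6+#7: weight 4+17=21, value 12+19=31
Best: $42.

$42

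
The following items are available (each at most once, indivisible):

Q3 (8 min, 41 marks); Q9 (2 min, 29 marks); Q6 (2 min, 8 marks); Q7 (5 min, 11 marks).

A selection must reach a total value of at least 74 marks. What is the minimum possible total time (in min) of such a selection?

Subsets with value ≥ 74, sorted by total time:
- Q3+Q9+Q6: time 12, value 78
- Q3+Q9+Q7: time 15, value 81
- Q3+Q9+Q6+Q7: time 17, value 89
Minimum time: 12 min.

12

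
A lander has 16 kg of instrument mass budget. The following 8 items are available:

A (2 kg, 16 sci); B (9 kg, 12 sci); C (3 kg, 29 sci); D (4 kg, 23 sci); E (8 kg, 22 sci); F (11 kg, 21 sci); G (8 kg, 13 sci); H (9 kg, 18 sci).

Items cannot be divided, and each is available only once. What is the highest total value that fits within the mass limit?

Check high-value combinations within 16 kg:
- C+D+E: mass 3+4+8=15, value 29+23+22=74
- C+D+H: mass 3+4+9=16, value 29+23+18=70
- A+C+D: mass 2+3+4=9, value 16+29+23=68
- A+C+E: mass 2+3+8=13, value 16+29+22=67
- A+C+F: mass 2+3+11=16, value 16+29+21=66
Best: 74 sci.

74 sci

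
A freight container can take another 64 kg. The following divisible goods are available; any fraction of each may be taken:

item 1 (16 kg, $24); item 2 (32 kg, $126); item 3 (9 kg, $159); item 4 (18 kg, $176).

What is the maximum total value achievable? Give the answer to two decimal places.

Take in order of value per unit:
- item 3 (159/9 per unit): all 9 → value 159, running total 159.00
- item 4 (176/18 per unit): all 18 → value 176, running total 335.00
- item 2 (126/32 per unit): all 32 → value 126, running total 461.00
- item 1 (24/16 per unit): 5 of 16 → value 5×24/16 = 7.5000, running total 468.50
Total 468.50.

468.50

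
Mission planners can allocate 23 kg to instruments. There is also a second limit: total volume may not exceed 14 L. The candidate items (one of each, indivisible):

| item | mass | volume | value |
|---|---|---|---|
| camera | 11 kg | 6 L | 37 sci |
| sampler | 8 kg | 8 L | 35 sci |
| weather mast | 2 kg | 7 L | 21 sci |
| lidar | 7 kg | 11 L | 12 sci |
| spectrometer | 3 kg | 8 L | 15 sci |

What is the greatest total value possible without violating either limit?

72 sci

Feasible sets respecting both limits:
- camera+sampler: mass 19, volume 14, value 72
- camera+weather mast: mass 13, volume 13, value 58
- camera+spectrometer: mass 14, volume 14, value 52
Best: 72 sci.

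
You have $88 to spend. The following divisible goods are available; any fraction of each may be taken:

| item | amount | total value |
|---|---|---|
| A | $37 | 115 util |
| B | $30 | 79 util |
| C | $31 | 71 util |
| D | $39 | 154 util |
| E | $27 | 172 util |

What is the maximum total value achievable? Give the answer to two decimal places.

Take in order of value per unit:
- E (172/27 per unit): all 27 → value 172, running total 172.00
- D (154/39 per unit): all 39 → value 154, running total 326.00
- A (115/37 per unit): 22 of 37 → value 22×115/37 = 68.3784, running total 394.38
Total 394.38.

394.38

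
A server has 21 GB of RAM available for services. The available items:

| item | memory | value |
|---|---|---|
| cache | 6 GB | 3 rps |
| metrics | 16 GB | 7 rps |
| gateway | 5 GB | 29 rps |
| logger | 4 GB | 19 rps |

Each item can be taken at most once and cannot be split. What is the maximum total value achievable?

Check high-value combinations within 21 GB:
- cache+gateway+logger: memory 6+5+4=15, value 3+29+19=51
- gateway+logger: memory 5+4=9, value 29+19=48
- metrics+gateway: memory 16+5=21, value 7+29=36
- cache+gateway: memory 6+5=11, value 3+29=32
- gateway: memory 5, value 29
Best: 51 rps.

51 rps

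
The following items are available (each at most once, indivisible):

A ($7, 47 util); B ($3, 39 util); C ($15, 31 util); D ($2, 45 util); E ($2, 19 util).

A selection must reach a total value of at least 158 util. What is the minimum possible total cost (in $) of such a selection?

Subsets with value ≥ 158, sorted by total cost:
- A+B+C+D: cost 27, value 162
- A+B+C+D+E: cost 29, value 181
Minimum cost: 27 $.

27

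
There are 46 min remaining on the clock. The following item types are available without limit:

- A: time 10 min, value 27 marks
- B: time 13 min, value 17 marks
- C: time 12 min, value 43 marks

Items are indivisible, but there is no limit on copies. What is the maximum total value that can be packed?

Best value-per-unit is C at 43/12; filling with it alone gives 3×43 = 129.
Optimal mix: 1×A + 3×C → time 46, value 156.

156 marks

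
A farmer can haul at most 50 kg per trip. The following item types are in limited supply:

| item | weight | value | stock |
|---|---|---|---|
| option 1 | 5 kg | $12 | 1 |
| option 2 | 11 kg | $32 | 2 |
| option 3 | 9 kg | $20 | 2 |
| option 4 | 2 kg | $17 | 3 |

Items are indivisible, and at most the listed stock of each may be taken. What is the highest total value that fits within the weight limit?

Top feasible selections:
- 2×option 2 + 2×option 3 + 3×option 4: weight 46, value 155
- 1×option 1 + 2×option 2 + 2×option 3 + 2×option 4: weight 49, value 150
- 1×option 1 + 2×option 2 + 1×option 3 + 3×option 4: weight 42, value 147
Best: $155.

$155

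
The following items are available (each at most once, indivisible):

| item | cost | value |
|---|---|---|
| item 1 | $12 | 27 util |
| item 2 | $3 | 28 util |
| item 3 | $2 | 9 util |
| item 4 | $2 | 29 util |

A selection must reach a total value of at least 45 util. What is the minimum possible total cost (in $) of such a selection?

5

Subsets with value ≥ 45, sorted by total cost:
- item 2+item 4: cost 5, value 57
- item 2+item 3+item 4: cost 7, value 66
Minimum cost: 5 $.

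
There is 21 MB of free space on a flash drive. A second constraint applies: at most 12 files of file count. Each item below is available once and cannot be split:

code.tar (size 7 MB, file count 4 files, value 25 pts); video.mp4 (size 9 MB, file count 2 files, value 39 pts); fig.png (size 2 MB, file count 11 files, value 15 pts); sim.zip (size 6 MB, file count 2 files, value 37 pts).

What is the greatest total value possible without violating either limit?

Feasible sets respecting both limits:
- video.mp4+sim.zip: size 15, file count 4, value 76
- code.tar+video.mp4: size 16, file count 6, value 64
- code.tar+sim.zip: size 13, file count 6, value 62
Best: 76 pts.

76 pts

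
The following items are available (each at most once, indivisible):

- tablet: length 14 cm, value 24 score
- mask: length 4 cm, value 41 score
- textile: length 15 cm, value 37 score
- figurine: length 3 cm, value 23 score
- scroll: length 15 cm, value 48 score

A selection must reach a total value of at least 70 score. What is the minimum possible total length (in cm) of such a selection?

Subsets with value ≥ 70, sorted by total length:
- figurine+scroll: length 18, value 71
- mask+scroll: length 19, value 89
- mask+textile: length 19, value 78
Minimum length: 18 cm.

18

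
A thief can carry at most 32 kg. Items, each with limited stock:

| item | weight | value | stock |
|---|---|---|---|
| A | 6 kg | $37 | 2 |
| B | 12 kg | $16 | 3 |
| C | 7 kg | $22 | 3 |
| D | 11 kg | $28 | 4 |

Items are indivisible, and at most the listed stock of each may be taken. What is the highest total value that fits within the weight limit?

Best selections within weight 32 and stock limits:
- 2×A + 1×C + 1×D: weight 30, value 124
- 2×A + 2×C: weight 26, value 118
Best: $124.

$124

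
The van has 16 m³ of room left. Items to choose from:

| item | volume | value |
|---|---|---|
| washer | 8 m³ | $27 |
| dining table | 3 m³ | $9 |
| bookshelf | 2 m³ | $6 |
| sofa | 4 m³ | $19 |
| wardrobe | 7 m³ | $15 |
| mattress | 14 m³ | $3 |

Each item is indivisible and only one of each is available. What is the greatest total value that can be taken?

$55

Check high-value combinations within 16 m³:
- washer+dining table+sofa: volume 8+3+4=15, value 27+9+19=55
- washer+bookshelf+sofa: volume 8+2+4=14, value 27+6+19=52
- dining table+bookshelf+sofa+wardrobe: volume 3+2+4+7=16, value 9+6+19+15=49
- washer+sofa: volume 8+4=12, value 27+19=46
Best: $55.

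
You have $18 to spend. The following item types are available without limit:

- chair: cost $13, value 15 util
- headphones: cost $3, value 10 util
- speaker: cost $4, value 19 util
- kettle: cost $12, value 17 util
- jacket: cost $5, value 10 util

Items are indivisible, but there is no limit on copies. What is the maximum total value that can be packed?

77 util

Best value-per-unit is speaker at 19/4; filling with it alone gives 4×19 = 76.
Optimal mix: 2×headphones + 3×speaker → cost 18, value 77.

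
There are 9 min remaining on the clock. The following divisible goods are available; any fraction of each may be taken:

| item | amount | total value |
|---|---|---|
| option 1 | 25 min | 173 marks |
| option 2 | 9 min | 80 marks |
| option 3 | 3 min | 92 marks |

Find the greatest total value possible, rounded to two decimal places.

Take in order of value per unit:
- option 3 (92/3 per unit): all 3 → value 92, running total 92.00
- option 2 (80/9 per unit): 6 of 9 → value 6×80/9 = 53.3333, running total 145.33
Total 145.33.

145.33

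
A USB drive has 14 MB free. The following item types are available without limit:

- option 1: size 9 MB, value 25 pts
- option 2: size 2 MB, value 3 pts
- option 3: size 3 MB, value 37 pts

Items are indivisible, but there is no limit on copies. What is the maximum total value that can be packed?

Best value-per-unit is option 3 at 37/3; filling with it alone gives 4×37 = 148.
Optimal mix: 1×option 2 + 4×option 3 → size 14, value 151.

151 pts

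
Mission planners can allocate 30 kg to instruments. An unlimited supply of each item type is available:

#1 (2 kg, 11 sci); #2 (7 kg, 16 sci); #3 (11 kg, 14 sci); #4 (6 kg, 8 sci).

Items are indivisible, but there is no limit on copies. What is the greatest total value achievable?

165 sci

Best value-per-unit is #1 at 11/2, and filling with it alone uses mass 15×2=30. No mix of the others beats 15×11 = 165.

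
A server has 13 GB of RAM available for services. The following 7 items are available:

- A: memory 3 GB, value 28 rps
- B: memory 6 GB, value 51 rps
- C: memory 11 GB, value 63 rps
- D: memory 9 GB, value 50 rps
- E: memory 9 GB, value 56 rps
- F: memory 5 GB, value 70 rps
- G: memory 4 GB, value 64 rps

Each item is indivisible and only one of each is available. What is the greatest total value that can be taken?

Check high-value combinations within 13 GB:
- A+F+G: memory 3+5+4=12, value 28+70+64=162
- A+B+G: memory 3+6+4=13, value 28+51+64=143
- F+G: memory 5+4=9, value 70+64=134
Best: 162 rps.

162 rps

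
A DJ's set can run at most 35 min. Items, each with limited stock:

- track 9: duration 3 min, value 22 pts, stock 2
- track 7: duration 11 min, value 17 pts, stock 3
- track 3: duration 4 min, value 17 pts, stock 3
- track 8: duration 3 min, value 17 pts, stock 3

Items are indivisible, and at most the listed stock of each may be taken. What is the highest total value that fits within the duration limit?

146 pts

Top feasible selections:
- 2×track 9 + 3×track 3 + 3×track 8: duration 27, value 146
- 2×track 9 + 1×track 7 + 2×track 3 + 3×track 8: duration 34, value 146
- 2×track 9 + 1×track 7 + 3×track 3 + 2×track 8: duration 35, value 146
Best: 146 pts.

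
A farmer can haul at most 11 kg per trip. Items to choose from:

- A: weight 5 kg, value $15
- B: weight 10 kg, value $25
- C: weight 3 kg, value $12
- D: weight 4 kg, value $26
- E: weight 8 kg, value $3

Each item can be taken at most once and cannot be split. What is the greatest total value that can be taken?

Check high-value combinations within 11 kg:
- A+D: weight 5+4=9, value 15+26=41
- C+D: weight 3+4=7, value 12+26=38
- A+C: weight 5+3=8, value 15+12=27
Best: $41.

$41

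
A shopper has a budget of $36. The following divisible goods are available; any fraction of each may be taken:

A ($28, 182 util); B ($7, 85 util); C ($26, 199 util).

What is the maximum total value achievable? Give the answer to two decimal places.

303.50

Take in order of value per unit:
- B (85/7 per unit): all 7 → value 85, running total 85.00
- C (199/26 per unit): all 26 → value 199, running total 284.00
- A (182/28 per unit): 3 of 28 → value 3×182/28 = 19.5000, running total 303.50
Total 303.50.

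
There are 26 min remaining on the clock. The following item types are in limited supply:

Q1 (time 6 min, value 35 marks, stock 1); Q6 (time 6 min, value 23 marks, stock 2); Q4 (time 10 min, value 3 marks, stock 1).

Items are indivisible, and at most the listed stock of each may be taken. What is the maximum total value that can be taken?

81 marks

Best selections within time 26 and stock limits:
- 1×Q1 + 2×Q6: time 18, value 81
- 1×Q1 + 1×Q6 + 1×Q4: time 22, value 61
Best: 81 marks.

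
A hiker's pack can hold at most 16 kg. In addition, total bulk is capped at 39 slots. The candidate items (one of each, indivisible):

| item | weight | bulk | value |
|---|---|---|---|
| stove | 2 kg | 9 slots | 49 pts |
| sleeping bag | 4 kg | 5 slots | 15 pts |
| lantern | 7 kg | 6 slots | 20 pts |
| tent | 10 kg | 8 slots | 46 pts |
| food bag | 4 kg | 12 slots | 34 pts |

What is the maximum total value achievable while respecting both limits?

129 pts

Feasible sets respecting both limits:
- stove+tent+food bag: weight 16, bulk 29, value 129
- stove+sleeping bag+tent: weight 16, bulk 22, value 110
- stove+lantern+food bag: weight 13, bulk 27, value 103
- stove+sleeping bag+food bag: weight 10, bulk 26, value 98
Best: 129 pts.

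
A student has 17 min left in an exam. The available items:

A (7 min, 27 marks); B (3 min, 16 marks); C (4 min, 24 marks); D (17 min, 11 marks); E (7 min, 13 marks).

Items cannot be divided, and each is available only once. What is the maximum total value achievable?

Check high-value combinations within 17 min:
- A+B+C: time 7+3+4=14, value 27+16+24=67
- A+B+E: time 7+3+7=17, value 27+16+13=56
- B+C+E: time 3+4+7=14, value 16+24+13=53
- A+C: time 7+4=11, value 27+24=51
- A+B: time 7+3=10, value 27+16=43
Best: 67 marks.

67 marks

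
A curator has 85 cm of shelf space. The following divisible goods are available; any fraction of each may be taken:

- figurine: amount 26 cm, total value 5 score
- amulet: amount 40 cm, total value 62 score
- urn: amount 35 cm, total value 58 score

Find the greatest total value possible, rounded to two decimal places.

Take in order of value per unit:
- urn (58/35 per unit): all 35 → value 58, running total 58.00
- amulet (62/40 per unit): all 40 → value 62, running total 120.00
- figurine (5/26 per unit): 10 of 26 → value 10×5/26 = 1.9231, running total 121.92
Total 121.92.

121.92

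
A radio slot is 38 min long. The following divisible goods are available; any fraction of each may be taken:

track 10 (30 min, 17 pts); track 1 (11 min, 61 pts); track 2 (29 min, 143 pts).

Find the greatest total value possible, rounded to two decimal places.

Take in order of value per unit:
- track 1 (61/11 per unit): all 11 → value 61, running total 61.00
- track 2 (143/29 per unit): 27 of 29 → value 27×143/29 = 133.1379, running total 194.14
Total 194.14.

194.14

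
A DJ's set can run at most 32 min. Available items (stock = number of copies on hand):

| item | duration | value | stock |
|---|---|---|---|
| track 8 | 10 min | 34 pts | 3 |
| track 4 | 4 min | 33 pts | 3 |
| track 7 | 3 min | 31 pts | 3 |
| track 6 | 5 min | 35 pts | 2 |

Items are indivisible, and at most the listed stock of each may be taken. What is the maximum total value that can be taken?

262 pts

Best selections within duration 32 and stock limits:
- 3×track 4 + 3×track 7 + 2×track 6: duration 31, value 262
- 3×track 4 + 2×track 7 + 2×track 6: duration 28, value 231
- 2×track 4 + 3×track 7 + 2×track 6: duration 27, value 229
- 1×track 8 + 2×track 4 + 3×track 7 + 1×track 6: duration 32, value 228
Best: 262 pts.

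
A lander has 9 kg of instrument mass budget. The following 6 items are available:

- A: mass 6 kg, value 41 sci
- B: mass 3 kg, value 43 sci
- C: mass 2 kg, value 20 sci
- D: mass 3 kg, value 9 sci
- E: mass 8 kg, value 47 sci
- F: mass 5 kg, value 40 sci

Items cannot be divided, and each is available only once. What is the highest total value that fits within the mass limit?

84 sci

Check high-value combinations within 9 kg:
- A+B: mass 6+3=9, value 41+43=84
- B+F: mass 3+5=8, value 43+40=83
- B+C+D: mass 3+2+3=8, value 43+20+9=72
- B+C: mass 3+2=5, value 43+20=63
Best: 84 sci.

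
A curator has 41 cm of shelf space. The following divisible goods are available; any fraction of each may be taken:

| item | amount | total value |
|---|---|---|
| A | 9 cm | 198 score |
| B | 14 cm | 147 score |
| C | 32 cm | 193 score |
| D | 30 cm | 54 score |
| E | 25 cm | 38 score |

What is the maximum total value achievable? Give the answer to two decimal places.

453.56

Take in order of value per unit:
- A (198/9 per unit): all 9 → value 198, running total 198.00
- B (147/14 per unit): all 14 → value 147, running total 345.00
- C (193/32 per unit): 18 of 32 → value 18×193/32 = 108.5625, running total 453.56
Total 453.56.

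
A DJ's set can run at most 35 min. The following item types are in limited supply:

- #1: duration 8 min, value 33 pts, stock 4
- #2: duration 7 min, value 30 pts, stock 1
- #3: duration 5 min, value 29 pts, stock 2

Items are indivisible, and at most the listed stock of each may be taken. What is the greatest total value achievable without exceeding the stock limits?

157 pts

Top feasible selections:
- 3×#1 + 2×#3: duration 34, value 157
- 2×#1 + 1×#2 + 2×#3: duration 33, value 154
- 4×#1: duration 32, value 132
Best: 157 pts.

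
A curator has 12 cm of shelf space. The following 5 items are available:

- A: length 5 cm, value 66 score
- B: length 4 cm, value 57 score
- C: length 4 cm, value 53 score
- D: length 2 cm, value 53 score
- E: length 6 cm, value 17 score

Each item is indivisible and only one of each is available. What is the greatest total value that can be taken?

176 score

This is a 0/1 knapsack; check combinations near the capacity.
- A+B+D: length 5+4+2=11, value 66+57+53=176
- A+C+D: length 5+4+2=11, value 66+53+53=172
- B+C+D: length 4+4+2=10, value 57+53+53=163
- B+D+E: length 4+2+6=12, value 57+53+17=127
Best: 176 score.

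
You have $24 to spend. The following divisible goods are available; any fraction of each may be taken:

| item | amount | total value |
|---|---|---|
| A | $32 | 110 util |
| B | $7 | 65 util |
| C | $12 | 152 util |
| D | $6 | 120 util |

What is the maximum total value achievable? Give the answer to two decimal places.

327.71

Take in order of value per unit:
- D (120/6 per unit): all 6 → value 120, running total 120.00
- C (152/12 per unit): all 12 → value 152, running total 272.00
- B (65/7 per unit): 6 of 7 → value 6×65/7 = 55.7143, running total 327.71
Total 327.71.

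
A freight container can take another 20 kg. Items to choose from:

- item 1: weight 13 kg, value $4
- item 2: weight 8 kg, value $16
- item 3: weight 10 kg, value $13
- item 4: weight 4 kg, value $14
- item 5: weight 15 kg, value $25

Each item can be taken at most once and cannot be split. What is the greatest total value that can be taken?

Check high-value combinations within 20 kg:
- item 4+item 5: weight 4+15=19, value 14+25=39
- item 2+item 4: weight 8+4=12, value 16+14=30
- item 2+item 3: weight 8+10=18, value 16+13=29
Best: $39.

$39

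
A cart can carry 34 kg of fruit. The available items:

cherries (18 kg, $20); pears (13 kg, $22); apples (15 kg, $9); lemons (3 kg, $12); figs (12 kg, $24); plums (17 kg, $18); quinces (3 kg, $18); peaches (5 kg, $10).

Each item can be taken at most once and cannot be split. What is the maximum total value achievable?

Check high-value combinations within 34 kg:
- pears+lemons+figs+quinces: weight 13+3+12+3=31, value 22+12+24+18=76
- pears+figs+quinces+peaches: weight 13+12+3+5=33, value 22+24+18+10=74
- pears+lemons+figs+peaches: weight 13+3+12+5=33, value 22+12+24+10=68
- lemons+figs+quinces+peaches: weight 3+12+3+5=23, value 12+24+18+10=64
Best: $76.

$76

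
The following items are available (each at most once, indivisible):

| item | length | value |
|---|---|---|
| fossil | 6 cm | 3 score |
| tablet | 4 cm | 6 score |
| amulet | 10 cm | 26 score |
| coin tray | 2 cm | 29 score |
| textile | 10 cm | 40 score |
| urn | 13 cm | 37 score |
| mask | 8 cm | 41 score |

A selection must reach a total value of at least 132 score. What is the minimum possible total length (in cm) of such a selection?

30

Subsets with value ≥ 132, sorted by total length:
- amulet+coin tray+textile+mask: length 30, value 136
- coin tray+textile+urn+mask: length 33, value 147
- amulet+coin tray+urn+mask: length 33, value 133
- tablet+amulet+coin tray+textile+mask: length 34, value 142
Minimum length: 30 cm.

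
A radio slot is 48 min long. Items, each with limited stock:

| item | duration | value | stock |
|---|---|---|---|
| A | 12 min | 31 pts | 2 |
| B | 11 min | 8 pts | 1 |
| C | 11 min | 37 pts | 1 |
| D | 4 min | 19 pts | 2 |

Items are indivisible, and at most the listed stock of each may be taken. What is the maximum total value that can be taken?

Top feasible selections:
- 2×A + 1×C + 2×D: duration 43, value 137
- 2×A + 1×C + 1×D: duration 39, value 118
- 1×A + 1×B + 1×C + 2×D: duration 42, value 114
- 2×A + 1×B + 2×D: duration 43, value 108
Best: 137 pts.

137 pts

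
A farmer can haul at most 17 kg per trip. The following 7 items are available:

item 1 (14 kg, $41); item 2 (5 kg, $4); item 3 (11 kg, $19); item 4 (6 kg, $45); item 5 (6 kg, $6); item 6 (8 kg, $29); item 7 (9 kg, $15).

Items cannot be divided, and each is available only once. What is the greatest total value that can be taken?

Check high-value combinations within 17 kg:
- item 4+item 6: weight 6+8=14, value 45+29=74
- item 3+item 4: weight 11+6=17, value 19+45=64
- item 4+item 7: weight 6+9=15, value 45+15=60
- item 2+item 4+item 5: weight 5+6+6=17, value 4+45+6=55
- item 4+item 5: weight 6+6=12, value 45+6=51
Best: $74.

$74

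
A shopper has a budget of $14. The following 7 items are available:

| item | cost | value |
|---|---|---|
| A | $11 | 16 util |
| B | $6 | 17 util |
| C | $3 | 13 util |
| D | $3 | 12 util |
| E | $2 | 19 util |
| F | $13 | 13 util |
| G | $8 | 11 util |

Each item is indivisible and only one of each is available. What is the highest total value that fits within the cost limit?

61 util

Check high-value combinations within $14:
- B+C+D+E: cost 6+3+3+2=14, value 17+13+12+19=61
- B+C+E: cost 6+3+2=11, value 17+13+19=49
- B+D+E: cost 6+3+2=11, value 17+12+19=48
- C+D+E: cost 3+3+2=8, value 13+12+19=44
- C+E+G: cost 3+2+8=13, value 13+19+11=43
Best: 61 util.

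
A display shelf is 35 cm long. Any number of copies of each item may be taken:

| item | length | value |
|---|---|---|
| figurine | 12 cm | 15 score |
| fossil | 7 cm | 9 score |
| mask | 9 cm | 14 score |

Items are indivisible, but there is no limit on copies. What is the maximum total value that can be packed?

51 score

Best value-per-unit is mask at 14/9; filling with it alone gives 3×14 = 42.
Optimal mix: 1×fossil + 3×mask → length 34, value 51.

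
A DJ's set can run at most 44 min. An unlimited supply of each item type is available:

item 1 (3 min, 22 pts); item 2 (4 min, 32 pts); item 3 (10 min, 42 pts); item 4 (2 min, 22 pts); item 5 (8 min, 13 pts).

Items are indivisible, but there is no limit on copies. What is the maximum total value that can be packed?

484 pts

Best value-per-unit is item 4 at 22/2, and filling with it alone uses duration 22×2=44. No mix of the others beats 22×22 = 484.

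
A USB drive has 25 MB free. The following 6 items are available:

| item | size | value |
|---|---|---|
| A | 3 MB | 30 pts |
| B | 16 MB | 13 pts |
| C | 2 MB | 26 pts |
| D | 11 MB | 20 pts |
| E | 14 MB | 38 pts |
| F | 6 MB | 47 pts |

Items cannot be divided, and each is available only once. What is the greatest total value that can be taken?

141 pts

Check high-value combinations within 25 MB:
- A+C+E+F: size 3+2+14+6=25, value 30+26+38+47=141
- A+C+D+F: size 3+2+11+6=22, value 30+26+20+47=123
- A+E+F: size 3+14+6=23, value 30+38+47=115
- C+E+F: size 2+14+6=22, value 26+38+47=111
Best: 141 pts.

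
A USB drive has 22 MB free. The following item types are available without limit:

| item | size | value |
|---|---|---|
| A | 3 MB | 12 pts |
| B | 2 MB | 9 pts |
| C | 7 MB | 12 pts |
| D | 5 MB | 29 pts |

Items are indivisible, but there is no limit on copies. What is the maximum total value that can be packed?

Best value-per-unit is D at 29/5; filling with it alone gives 4×29 = 116.
Optimal mix: 1×B + 4×D → size 22, value 125.

125 pts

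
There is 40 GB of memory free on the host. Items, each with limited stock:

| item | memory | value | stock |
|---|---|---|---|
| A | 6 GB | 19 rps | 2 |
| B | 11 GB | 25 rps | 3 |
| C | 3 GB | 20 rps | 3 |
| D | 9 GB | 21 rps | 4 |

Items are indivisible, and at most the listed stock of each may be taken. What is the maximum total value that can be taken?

140 rps

Top feasible selections:
- 2×A + 3×C + 2×D: memory 39, value 140
- 2×B + 3×C + 1×D: memory 40, value 131
Best: 140 rps.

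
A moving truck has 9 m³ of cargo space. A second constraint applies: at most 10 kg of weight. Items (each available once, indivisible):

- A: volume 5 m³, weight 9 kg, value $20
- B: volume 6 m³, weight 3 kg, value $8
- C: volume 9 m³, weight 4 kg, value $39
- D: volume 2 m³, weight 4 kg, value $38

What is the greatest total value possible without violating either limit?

Feasible sets respecting both limits:
- B+D: volume 8, weight 7, value 46
- C: volume 9, weight 4, value 39
- D: volume 2, weight 4, value 38
Best: $46.

$46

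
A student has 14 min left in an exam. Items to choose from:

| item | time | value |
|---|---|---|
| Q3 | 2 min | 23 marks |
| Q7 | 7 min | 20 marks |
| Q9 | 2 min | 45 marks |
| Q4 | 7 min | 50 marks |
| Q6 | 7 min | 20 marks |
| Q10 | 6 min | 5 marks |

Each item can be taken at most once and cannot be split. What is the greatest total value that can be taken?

118 marks

Check high-value combinations within 14 min:
- Q3+Q9+Q4: time 2+2+7=11, value 23+45+50=118
- Q9+Q4: time 2+7=9, value 45+50=95
- Q3+Q7+Q9: time 2+7+2=11, value 23+20+45=88
- Q3+Q9+Q6: time 2+2+7=11, value 23+45+20=88
Best: 118 marks.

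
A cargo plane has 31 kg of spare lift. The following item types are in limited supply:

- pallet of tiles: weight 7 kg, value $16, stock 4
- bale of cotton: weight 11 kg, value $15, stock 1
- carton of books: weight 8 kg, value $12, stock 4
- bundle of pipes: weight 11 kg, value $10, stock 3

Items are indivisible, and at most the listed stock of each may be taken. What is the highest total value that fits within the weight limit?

$64

Top feasible selections:
- 4×pallet of tiles: weight 28, value 64
- 3×pallet of tiles + 1×carton of books: weight 29, value 60
- 2×pallet of tiles + 2×carton of books: weight 30, value 56
- 1×pallet of tiles + 3×carton of books: weight 31, value 52
Best: $64.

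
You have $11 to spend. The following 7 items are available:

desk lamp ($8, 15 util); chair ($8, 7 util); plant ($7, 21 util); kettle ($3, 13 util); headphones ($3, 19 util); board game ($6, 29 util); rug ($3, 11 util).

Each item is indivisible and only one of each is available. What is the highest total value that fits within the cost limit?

This is a 0/1 knapsack; check combinations near the capacity.
- headphones+board game: cost 3+6=9, value 19+29=48
- kettle+headphones+rug: cost 3+3+3=9, value 13+19+11=43
- kettle+board game: cost 3+6=9, value 13+29=42
- board game+rug: cost 6+3=9, value 29+11=40
Best: 48 util.

48 util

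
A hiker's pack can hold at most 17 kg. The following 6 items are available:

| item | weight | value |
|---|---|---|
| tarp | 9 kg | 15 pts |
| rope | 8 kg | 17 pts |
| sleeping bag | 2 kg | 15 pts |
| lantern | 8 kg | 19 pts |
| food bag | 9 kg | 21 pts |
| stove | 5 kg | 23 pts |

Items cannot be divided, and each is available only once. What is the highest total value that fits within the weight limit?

59 pts

Check high-value combinations within 17 kg:
- sleeping bag+food bag+stove: weight 2+9+5=16, value 15+21+23=59
- sleeping bag+lantern+stove: weight 2+8+5=15, value 15+19+23=57
- rope+sleeping bag+stove: weight 8+2+5=15, value 17+15+23=55
- tarp+sleeping bag+stove: weight 9+2+5=16, value 15+15+23=53
Best: 59 pts.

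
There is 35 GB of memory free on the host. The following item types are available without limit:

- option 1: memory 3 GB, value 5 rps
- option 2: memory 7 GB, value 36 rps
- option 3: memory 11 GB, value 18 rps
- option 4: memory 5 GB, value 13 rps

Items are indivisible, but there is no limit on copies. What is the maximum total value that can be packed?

180 rps

Best value-per-unit is option 2 at 36/7, and filling with it alone uses memory 5×7=35. No mix of the others beats 5×36 = 180.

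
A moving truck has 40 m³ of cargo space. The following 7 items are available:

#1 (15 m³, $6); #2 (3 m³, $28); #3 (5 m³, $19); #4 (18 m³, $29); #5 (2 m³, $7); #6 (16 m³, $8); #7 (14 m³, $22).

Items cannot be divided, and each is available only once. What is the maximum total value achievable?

$98

This is a 0/1 knapsack; check combinations near the capacity.
- #2+#3+#4+#7: volume 3+5+18+14=40, value 28+19+29+22=98
- #2+#4+#5+#7: volume 3+18+2+14=37, value 28+29+7+22=86
- #2+#3+#5+#6+#7: volume 3+5+2+16+14=40, value 28+19+7+8+22=84
- #2+#3+#4+#5: volume 3+5+18+2=28, value 28+19+29+7=83
Best: $98.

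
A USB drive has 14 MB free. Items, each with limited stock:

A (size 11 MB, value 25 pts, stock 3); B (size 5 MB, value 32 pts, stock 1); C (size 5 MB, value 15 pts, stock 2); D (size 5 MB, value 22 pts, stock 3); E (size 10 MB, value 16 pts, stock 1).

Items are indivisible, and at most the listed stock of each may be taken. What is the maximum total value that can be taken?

54 pts

Top feasible selections:
- 1×B + 1×D: size 10, value 54
- 1×B + 1×C: size 10, value 47
- 2×D: size 10, value 44
- 1×C + 1×D: size 10, value 37
Best: 54 pts.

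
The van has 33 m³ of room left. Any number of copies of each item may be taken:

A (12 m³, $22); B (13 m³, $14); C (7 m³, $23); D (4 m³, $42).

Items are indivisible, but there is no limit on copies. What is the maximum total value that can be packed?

$336

Best value-per-unit is D at 42/4, and filling with it alone uses volume 8×4=32. No mix of the others beats 8×42 = 336.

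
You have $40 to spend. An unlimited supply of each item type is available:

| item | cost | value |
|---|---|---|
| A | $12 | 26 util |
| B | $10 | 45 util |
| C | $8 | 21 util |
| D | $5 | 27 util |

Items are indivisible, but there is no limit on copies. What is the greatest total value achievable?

Best value-per-unit is D at 27/5, and filling with it alone uses cost 8×5=40. No mix of the others beats 8×27 = 216.

216 util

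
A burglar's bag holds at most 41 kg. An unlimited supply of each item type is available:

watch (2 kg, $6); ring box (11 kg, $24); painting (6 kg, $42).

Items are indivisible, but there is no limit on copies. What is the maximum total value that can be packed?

Best value-per-unit is painting at 42/6; filling with it alone gives 6×42 = 252.
Optimal mix: 2×watch + 6×painting → weight 40, value 264.

$264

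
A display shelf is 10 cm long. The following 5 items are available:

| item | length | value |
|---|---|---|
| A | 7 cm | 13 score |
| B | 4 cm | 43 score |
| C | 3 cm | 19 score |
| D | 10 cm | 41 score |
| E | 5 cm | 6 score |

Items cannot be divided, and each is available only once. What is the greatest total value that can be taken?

62 score

Check high-value combinations within 10 cm:
- B+C: length 4+3=7, value 43+19=62
- B+E: length 4+5=9, value 43+6=49
- B: length 4, value 43
Best: 62 score.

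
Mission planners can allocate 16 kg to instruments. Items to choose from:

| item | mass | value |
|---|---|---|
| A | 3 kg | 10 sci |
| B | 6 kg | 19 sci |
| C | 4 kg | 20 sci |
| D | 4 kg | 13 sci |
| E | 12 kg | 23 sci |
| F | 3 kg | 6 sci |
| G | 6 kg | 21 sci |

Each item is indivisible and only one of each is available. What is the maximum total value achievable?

This is a 0/1 knapsack; check combinations near the capacity.
- B+C+G: mass 6+4+6=16, value 19+20+21=60
- A+C+F+G: mass 3+4+3+6=16, value 10+20+6+21=57
- A+B+C+F: mass 3+6+4+3=16, value 10+19+20+6=55
- C+D+G: mass 4+4+6=14, value 20+13+21=54
Best: 60 sci.

60 sci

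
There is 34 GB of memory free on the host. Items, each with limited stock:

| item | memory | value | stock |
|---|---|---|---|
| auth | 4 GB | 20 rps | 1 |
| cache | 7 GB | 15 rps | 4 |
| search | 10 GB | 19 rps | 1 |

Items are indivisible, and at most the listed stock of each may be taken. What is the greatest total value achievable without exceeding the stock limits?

Top feasible selections:
- 1×auth + 4×cache: memory 32, value 80
- 1×auth + 2×cache + 1×search: memory 28, value 69
- 1×auth + 3×cache: memory 25, value 65
- 3×cache + 1×search: memory 31, value 64
Best: 80 rps.

80 rps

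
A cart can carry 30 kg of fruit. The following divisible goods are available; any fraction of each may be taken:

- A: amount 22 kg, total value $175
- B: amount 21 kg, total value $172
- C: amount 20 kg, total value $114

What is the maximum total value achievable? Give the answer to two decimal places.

243.59

Take in order of value per unit:
- B (172/21 per unit): all 21 → value 172, running total 172.00
- A (175/22 per unit): 9 of 22 → value 9×175/22 = 71.5909, running total 243.59
Total 243.59.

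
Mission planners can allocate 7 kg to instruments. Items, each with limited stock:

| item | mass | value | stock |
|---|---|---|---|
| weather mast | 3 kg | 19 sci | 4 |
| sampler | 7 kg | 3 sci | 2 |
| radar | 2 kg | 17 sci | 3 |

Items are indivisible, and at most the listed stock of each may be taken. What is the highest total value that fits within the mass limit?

Top feasible selections:
- 1×weather mast + 2×radar: mass 7, value 53
- 3×radar: mass 6, value 51
- 2×weather mast: mass 6, value 38
Best: 53 sci.

53 sci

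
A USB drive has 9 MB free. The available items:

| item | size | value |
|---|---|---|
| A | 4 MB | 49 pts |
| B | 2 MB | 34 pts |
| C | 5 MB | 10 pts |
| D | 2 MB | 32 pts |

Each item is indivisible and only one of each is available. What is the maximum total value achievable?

This is a 0/1 knapsack; check combinations near the capacity.
- A+B+D: size 4+2+2=8, value 49+34+32=115
- A+B: size 4+2=6, value 49+34=83
- A+D: size 4+2=6, value 49+32=81
- B+C+D: size 2+5+2=9, value 34+10+32=76
- B+D: size 2+2=4, value 34+32=66
Best: 115 pts.

115 pts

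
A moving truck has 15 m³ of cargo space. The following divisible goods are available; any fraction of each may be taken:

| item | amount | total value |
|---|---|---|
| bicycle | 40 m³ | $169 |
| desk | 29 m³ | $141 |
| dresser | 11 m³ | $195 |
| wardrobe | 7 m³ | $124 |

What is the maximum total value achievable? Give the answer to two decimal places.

265.86

Take in order of value per unit:
- dresser (195/11 per unit): all 11 → value 195, running total 195.00
- wardrobe (124/7 per unit): 4 of 7 → value 4×124/7 = 70.8571, running total 265.86
Total 265.86.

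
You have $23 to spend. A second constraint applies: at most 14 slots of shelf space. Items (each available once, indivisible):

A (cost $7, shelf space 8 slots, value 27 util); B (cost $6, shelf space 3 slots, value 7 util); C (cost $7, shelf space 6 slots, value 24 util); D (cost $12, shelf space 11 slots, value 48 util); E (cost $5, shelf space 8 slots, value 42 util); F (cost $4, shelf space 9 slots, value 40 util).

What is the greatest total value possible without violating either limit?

Feasible sets respecting both limits:
- C+E: cost 12, shelf space 14, value 66
- B+D: cost 18, shelf space 14, value 55
- A+C: cost 14, shelf space 14, value 51
- B+E: cost 11, shelf space 11, value 49
Best: 66 util.

66 util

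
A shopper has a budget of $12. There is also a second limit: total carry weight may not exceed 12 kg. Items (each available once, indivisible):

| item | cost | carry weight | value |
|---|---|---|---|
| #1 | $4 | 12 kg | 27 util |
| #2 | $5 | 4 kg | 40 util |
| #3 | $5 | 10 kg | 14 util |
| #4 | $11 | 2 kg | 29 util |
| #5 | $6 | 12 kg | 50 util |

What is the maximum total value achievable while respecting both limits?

Feasible sets respecting both limits:
- #5: cost 6, carry weight 12, value 50
- #2: cost 5, carry weight 4, value 40
- #4: cost 11, carry weight 2, value 29
Best: 50 util.

50 util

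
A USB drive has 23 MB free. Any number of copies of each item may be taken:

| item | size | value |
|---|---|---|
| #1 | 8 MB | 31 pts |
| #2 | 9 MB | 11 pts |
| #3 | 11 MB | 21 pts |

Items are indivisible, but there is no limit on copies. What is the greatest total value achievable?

62 pts

Best value-per-unit is #1 at 31/8, and filling with it alone uses size 2×8=16. No mix of the others beats 2×31 = 62.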